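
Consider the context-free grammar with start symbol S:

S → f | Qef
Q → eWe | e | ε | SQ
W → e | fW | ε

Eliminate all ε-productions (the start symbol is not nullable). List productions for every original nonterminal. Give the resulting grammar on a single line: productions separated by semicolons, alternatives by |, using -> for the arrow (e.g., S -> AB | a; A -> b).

Nullable set: {Q, W}.
S -> Qef: Q nullable, giving Qef | ef.
Drop Q -> ε.
Q -> SQ: Q nullable, giving S | SQ.
Q -> eWe: W nullable, giving eWe | ee.
Drop W -> ε.
W -> fW: W nullable, giving f | fW.
Unchanged (no nullable symbols): S -> f; Q -> e; W -> e.

S -> f | ef | Qef; Q -> S | e | SQ | ee | eWe; W -> e | f | fW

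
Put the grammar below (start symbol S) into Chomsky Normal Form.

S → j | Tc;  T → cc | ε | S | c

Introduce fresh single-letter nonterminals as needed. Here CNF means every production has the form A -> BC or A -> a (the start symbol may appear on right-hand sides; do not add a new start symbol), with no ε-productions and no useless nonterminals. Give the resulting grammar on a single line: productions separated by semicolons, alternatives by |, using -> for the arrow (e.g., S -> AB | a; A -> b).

Nullable: {T}; after ε-elimination: S -> c | j | Tc; T -> S | c | cc.
After unit-elimination: S -> c | j | Tc; T -> c | j | Tc | cc.
TERM: introduce A -> c and substitute in every rule of length ≥2.

S -> c | j | TA; A -> c; T -> c | j | AA | TA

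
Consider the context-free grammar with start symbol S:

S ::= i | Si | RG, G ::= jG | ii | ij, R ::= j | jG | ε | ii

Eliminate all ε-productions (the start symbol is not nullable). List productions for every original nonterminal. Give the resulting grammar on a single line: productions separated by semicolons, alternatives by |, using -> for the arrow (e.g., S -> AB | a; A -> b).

Nullable set: {R}.
S -> RG: R nullable, giving G | RG.
Drop R -> ε.
Unchanged (no nullable symbols): S -> Si; S -> i; G -> ii; G -> ij; G -> jG; R -> ii; R -> j; R -> jG.

S -> G | i | RG | Si; G -> ii | ij | jG; R -> j | ii | jG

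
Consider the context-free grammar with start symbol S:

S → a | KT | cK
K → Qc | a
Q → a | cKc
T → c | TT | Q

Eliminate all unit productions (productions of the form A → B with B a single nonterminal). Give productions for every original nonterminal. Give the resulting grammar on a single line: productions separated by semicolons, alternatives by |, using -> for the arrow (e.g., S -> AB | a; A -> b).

Unit productions: T->Q.
Unit pairs (A ⇒* B via units): (T,Q).
S: inherits non-unit rules of {S} → KT | a | cK.
K: inherits non-unit rules of {K} → Qc | a.
Q: inherits non-unit rules of {Q} → a | cKc.
T: inherits non-unit rules of {Q, T} → TT | a | c | cKc.

S -> a | KT | cK; K -> a | Qc; Q -> a | cKc; T -> a | c | TT | cKc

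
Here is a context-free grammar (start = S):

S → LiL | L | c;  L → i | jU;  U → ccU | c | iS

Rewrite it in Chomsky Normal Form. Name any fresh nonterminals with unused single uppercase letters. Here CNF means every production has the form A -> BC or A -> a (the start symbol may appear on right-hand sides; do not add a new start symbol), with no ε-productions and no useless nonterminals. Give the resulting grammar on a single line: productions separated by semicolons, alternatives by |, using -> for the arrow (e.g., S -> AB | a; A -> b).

No ε-productions.
After unit-elimination: S -> c | i | jU | LiL; L -> i | jU; U -> c | iS | ccU.
TERM: introduce C -> c, B -> i, A -> j and substitute in every rule of length ≥2.
BIN: S -> LBL becomes S -> LD, D -> BL; U -> CCU becomes U -> CE, E -> CU.

S -> c | i | AU | LD; A -> j; B -> i; C -> c; D -> BL; E -> CU; L -> i | AU; U -> c | BS | CE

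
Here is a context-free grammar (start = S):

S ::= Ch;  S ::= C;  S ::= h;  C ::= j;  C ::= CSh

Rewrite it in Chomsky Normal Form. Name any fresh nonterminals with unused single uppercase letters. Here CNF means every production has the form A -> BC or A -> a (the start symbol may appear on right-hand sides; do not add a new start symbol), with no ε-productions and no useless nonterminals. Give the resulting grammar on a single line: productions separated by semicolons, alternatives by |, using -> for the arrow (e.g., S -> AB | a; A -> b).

No ε-productions.
After unit-elimination: S -> h | j | Ch | CSh; C -> j | CSh.
TERM: introduce A -> h and substitute in every rule of length ≥2.
BIN: C -> CSA becomes C -> CB, B -> SA; S -> CSA becomes S -> CD, D -> SA.

S -> h | j | CA | CD; A -> h; B -> SA; C -> j | CB; D -> SA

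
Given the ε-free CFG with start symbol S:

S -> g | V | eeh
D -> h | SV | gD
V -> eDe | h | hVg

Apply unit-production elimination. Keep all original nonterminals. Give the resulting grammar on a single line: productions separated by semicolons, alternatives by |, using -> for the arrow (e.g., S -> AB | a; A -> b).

S -> g | h | eDe | eeh | hVg; D -> h | SV | gD; V -> h | eDe | hVg

Unit productions: S->V.
Unit pairs (A ⇒* B via units): (S,V).
S: inherits non-unit rules of {S, V} → eDe | eeh | g | h | hVg.
D: inherits non-unit rules of {D} → SV | gD | h.
V: inherits non-unit rules of {V} → eDe | h | hVg.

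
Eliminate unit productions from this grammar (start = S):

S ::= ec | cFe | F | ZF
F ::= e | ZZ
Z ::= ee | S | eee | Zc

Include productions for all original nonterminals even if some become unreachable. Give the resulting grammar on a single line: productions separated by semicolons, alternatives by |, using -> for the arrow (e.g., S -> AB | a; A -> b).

Unit productions: S->F, Z->S.
Unit pairs (A ⇒* B via units): (S,F), (Z,F), (Z,S).
S: inherits non-unit rules of {F, S} → ZF | ZZ | cFe | e | ec.
F: inherits non-unit rules of {F} → ZZ | e.
Z: inherits non-unit rules of {F, S, Z} → ZF | ZZ | Zc | cFe | e | ec | ee | eee.

S -> e | ZF | ZZ | ec | cFe; F -> e | ZZ; Z -> e | ZF | ZZ | Zc | ec | ee | cFe | eee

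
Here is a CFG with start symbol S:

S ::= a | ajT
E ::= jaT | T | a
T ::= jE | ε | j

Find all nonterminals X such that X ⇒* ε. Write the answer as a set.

{E, T}

Directly nullable (have an ε-rule): {T}.
E is nullable via E -> T (every symbol on the right is already known nullable).
Not nullable: S — each has a terminal in every rule's right-hand side or depends on a non-nullable symbol.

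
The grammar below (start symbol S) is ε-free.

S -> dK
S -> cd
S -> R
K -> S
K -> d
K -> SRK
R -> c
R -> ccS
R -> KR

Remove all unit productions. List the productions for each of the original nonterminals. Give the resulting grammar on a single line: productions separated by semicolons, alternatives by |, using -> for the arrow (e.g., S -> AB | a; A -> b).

S -> c | KR | cd | dK | ccS; K -> c | d | KR | cd | dK | SRK | ccS; R -> c | KR | ccS

Unit productions: K->S, S->R.
Unit pairs (A ⇒* B via units): (K,R), (K,S), (S,R).
S: inherits non-unit rules of {R, S} → KR | c | ccS | cd | dK.
K: inherits non-unit rules of {K, R, S} → KR | SRK | c | ccS | cd | d | dK.
R: inherits non-unit rules of {R} → KR | c | ccS.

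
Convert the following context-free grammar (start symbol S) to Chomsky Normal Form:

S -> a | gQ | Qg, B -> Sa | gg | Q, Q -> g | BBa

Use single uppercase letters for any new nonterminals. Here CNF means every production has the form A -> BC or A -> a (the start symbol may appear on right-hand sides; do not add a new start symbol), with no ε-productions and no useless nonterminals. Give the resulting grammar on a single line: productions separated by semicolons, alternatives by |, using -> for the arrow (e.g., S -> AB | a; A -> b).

S -> a | CQ | QC; A -> a; B -> g | BD | CC | SA; C -> g; D -> BA; E -> BA; Q -> g | BE

No ε-productions.
After unit-elimination: S -> a | Qg | gQ; B -> g | Sa | gg | BBa; Q -> g | BBa.
TERM: introduce A -> a, C -> g and substitute in every rule of length ≥2.
BIN: B -> BBA becomes B -> BD, D -> BA; Q -> BBA becomes Q -> BE, E -> BA.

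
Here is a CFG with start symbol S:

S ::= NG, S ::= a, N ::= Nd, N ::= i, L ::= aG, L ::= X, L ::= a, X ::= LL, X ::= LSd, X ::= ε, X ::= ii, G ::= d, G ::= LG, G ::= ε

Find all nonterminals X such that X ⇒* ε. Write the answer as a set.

{G, L, X}

Directly nullable (have an ε-rule): {G, X}.
L is nullable via L -> X (every symbol on the right is already known nullable).
Not nullable: N, S — each has a terminal in every rule's right-hand side or depends on a non-nullable symbol.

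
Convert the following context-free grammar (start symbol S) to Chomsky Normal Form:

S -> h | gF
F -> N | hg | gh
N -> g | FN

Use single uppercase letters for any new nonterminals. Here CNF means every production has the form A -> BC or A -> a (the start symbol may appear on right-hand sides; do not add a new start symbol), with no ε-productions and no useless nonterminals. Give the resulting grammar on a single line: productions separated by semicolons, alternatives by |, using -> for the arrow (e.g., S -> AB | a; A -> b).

No ε-productions.
After unit-elimination: S -> h | gF; F -> g | FN | gh | hg; N -> g | FN.
TERM: introduce A -> g, B -> h and substitute in every rule of length ≥2.

S -> h | AF; A -> g; B -> h; F -> g | AB | BA | FN; N -> g | FN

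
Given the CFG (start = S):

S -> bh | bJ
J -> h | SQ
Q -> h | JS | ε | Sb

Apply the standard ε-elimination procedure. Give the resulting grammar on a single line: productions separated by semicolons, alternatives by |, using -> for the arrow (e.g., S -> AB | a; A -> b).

Nullable set: {Q}.
J -> SQ: Q nullable, giving S | SQ.
Drop Q -> ε.
Unchanged (no nullable symbols): S -> bJ; S -> bh; J -> h; Q -> JS; Q -> Sb; Q -> h.

S -> bJ | bh; J -> S | h | SQ; Q -> h | JS | Sb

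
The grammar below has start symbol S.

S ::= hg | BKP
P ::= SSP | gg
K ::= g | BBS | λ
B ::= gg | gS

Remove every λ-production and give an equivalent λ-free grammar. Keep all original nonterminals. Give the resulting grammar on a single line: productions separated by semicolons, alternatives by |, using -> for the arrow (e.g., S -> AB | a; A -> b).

Nullable set: {K}.
S -> BKP: K nullable, giving BKP | BP.
Drop K -> λ.
Unchanged (no nullable symbols): S -> hg; B -> gS; B -> gg; K -> BBS; K -> g; P -> SSP; P -> gg.

S -> BP | hg | BKP; B -> gS | gg; K -> g | BBS; P -> gg | SSP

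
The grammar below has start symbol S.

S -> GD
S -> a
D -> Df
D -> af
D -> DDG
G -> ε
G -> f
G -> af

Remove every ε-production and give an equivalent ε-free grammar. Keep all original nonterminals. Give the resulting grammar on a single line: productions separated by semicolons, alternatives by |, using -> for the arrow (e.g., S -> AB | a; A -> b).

S -> D | a | GD; D -> DD | Df | af | DDG; G -> f | af

Nullable set: {G}.
S -> GD: G nullable, giving D | GD.
D -> DDG: G nullable, giving DD | DDG.
Drop G -> ε.
Unchanged (no nullable symbols): S -> a; D -> Df; D -> af; G -> af; G -> f.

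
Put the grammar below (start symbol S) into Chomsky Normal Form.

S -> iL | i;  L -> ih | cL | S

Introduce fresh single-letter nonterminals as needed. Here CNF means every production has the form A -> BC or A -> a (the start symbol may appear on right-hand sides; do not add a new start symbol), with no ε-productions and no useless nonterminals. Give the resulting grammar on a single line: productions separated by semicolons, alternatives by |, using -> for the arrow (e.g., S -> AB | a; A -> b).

No ε-productions.
After unit-elimination: S -> i | iL; L -> i | cL | iL | ih.
TERM: introduce A -> c, C -> h, B -> i and substitute in every rule of length ≥2.

S -> i | BL; A -> c; B -> i; C -> h; L -> i | AL | BC | BL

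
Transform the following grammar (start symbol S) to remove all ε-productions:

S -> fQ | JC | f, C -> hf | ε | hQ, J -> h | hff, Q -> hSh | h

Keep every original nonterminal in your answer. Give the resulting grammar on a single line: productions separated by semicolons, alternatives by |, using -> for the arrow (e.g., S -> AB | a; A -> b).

Nullable set: {C}.
S -> JC: C nullable, giving J | JC.
Drop C -> ε.
Unchanged (no nullable symbols): S -> f; S -> fQ; C -> hQ; C -> hf; J -> h; J -> hff; Q -> h; Q -> hSh.

S -> J | f | JC | fQ; C -> hQ | hf; J -> h | hff; Q -> h | hSh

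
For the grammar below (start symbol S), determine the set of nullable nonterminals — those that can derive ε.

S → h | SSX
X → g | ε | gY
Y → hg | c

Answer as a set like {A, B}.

Directly nullable (have an ε-rule): {X}.
Not nullable: S, Y — each has a terminal in every rule's right-hand side or depends on a non-nullable symbol.

{X}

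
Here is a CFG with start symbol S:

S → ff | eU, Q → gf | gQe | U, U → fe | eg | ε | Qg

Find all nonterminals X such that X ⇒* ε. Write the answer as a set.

Directly nullable (have an ε-rule): {U}.
Q is nullable via Q -> U (every symbol on the right is already known nullable).
Not nullable: S — each has a terminal in every rule's right-hand side or depends on a non-nullable symbol.

{Q, U}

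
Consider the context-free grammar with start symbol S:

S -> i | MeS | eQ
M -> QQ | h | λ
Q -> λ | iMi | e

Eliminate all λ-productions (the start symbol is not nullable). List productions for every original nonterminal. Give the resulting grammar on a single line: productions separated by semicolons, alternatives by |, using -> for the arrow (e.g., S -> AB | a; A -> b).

Nullable set: {M, Q}.
S -> MeS: M nullable, giving MeS | eS.
S -> eQ: Q nullable, giving e | eQ.
Drop M -> λ.
M -> QQ: Q, Q nullable, giving Q | QQ.
Drop Q -> λ.
Q -> iMi: M nullable, giving iMi | ii.
Unchanged (no nullable symbols): S -> i; M -> h; Q -> e.

S -> e | i | eQ | eS | MeS; M -> Q | h | QQ; Q -> e | ii | iMi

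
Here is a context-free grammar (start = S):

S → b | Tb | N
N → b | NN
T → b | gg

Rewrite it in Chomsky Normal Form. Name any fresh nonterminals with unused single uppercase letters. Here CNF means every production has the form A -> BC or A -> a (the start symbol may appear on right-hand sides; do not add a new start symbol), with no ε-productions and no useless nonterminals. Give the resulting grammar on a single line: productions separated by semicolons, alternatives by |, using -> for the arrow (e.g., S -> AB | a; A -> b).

S -> b | NN | TA; A -> b; B -> g; N -> b | NN; T -> b | BB

No ε-productions.
After unit-elimination: S -> b | NN | Tb; N -> b | NN; T -> b | gg.
TERM: introduce A -> b, B -> g and substitute in every rule of length ≥2.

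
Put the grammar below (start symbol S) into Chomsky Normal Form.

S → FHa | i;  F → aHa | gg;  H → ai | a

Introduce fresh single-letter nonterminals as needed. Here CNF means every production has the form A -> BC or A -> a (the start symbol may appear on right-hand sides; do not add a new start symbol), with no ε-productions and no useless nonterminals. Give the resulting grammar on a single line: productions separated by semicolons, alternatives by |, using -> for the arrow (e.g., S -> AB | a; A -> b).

S -> i | FE; A -> a; B -> g; C -> i; D -> HA; E -> HA; F -> AD | BB; H -> a | AC

No ε-productions.
No unit productions to eliminate.
TERM: introduce A -> a, B -> g, C -> i and substitute in every rule of length ≥2.
BIN: F -> AHA becomes F -> AD, D -> HA; S -> FHA becomes S -> FE, E -> HA.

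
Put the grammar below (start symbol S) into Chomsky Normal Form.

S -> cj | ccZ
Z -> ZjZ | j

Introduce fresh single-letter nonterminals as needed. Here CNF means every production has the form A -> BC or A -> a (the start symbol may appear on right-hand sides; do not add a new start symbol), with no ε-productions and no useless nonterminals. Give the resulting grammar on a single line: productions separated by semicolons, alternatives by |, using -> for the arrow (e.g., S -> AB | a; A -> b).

No ε-productions.
No unit productions to eliminate.
TERM: introduce A -> c, B -> j and substitute in every rule of length ≥2.
BIN: S -> AAZ becomes S -> AC, C -> AZ; Z -> ZBZ becomes Z -> ZD, D -> BZ.

S -> AB | AC; A -> c; B -> j; C -> AZ; D -> BZ; Z -> j | ZD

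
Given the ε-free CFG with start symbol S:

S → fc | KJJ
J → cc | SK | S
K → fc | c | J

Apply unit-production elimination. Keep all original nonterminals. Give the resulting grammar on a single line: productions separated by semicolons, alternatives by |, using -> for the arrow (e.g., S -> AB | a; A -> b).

Unit productions: J->S, K->J.
Unit pairs (A ⇒* B via units): (J,S), (K,J), (K,S).
S: inherits non-unit rules of {S} → KJJ | fc.
J: inherits non-unit rules of {J, S} → KJJ | SK | cc | fc.
K: inherits non-unit rules of {J, K, S} → KJJ | SK | c | cc | fc.

S -> fc | KJJ; J -> SK | cc | fc | KJJ; K -> c | SK | cc | fc | KJJ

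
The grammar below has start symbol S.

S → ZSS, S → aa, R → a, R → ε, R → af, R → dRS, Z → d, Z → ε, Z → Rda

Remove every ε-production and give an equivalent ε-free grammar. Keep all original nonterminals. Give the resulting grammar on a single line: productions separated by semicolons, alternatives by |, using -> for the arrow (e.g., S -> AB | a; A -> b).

Nullable set: {R, Z}.
S -> ZSS: Z nullable, giving SS | ZSS.
Drop R -> ε.
R -> dRS: R nullable, giving dRS | dS.
Drop Z -> ε.
Z -> Rda: R nullable, giving Rda | da.
Unchanged (no nullable symbols): S -> aa; R -> a; R -> af; Z -> d.

S -> SS | aa | ZSS; R -> a | af | dS | dRS; Z -> d | da | Rda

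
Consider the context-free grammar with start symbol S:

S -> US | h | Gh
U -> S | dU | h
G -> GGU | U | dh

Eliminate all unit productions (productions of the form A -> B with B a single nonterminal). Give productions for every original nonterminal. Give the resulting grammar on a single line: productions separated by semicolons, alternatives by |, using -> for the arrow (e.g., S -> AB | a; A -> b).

Unit productions: G->U, U->S.
Unit pairs (A ⇒* B via units): (G,S), (G,U), (U,S).
S: inherits non-unit rules of {S} → Gh | US | h.
G: inherits non-unit rules of {G, S, U} → GGU | Gh | US | dU | dh | h.
U: inherits non-unit rules of {S, U} → Gh | US | dU | h.

S -> h | Gh | US; G -> h | Gh | US | dU | dh | GGU; U -> h | Gh | US | dU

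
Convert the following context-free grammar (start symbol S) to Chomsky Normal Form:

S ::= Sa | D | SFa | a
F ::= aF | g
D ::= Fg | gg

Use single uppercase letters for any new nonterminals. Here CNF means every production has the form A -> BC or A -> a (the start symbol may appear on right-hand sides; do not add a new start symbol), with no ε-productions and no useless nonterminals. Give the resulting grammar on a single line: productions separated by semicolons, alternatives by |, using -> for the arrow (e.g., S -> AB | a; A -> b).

S -> a | AA | FA | SB | SC; A -> g; B -> a; C -> FB; F -> g | BF

No ε-productions.
After unit-elimination: S -> a | Fg | Sa | gg | SFa; D -> Fg | gg; F -> g | aF.
TERM: introduce B -> a, A -> g and substitute in every rule of length ≥2.
BIN: S -> SFB becomes S -> SC, C -> FB.
Drop unreachable/unproductive: D.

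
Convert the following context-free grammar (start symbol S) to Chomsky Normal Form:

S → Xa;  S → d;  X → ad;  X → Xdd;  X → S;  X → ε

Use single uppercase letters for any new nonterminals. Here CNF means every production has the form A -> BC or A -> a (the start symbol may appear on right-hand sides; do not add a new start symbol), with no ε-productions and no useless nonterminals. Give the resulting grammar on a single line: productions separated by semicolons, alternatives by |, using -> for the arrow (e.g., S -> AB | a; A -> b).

Nullable: {X}; after ε-elimination: S -> a | d | Xa; X -> S | ad | dd | Xdd.
After unit-elimination: S -> a | d | Xa; X -> a | d | Xa | ad | dd | Xdd.
TERM: introduce A -> a, B -> d and substitute in every rule of length ≥2.
BIN: X -> XBB becomes X -> XC, C -> BB.

S -> a | d | XA; A -> a; B -> d; C -> BB; X -> a | d | AB | BB | XA | XC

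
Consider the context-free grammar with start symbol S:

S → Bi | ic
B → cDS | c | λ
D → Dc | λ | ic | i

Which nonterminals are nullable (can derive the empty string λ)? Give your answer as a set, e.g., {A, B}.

{B, D}

Directly nullable (have an ε-rule): {B, D}.
Not nullable: S — each has a terminal in every rule's right-hand side or depends on a non-nullable symbol.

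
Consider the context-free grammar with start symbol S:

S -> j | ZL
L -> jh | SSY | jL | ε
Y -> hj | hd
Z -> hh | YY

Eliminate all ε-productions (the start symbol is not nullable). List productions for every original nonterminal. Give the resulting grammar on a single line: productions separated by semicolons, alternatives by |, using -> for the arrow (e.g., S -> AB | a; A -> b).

S -> Z | j | ZL; L -> j | jL | jh | SSY; Y -> hd | hj; Z -> YY | hh

Nullable set: {L}.
S -> ZL: L nullable, giving Z | ZL.
Drop L -> ε.
L -> jL: L nullable, giving j | jL.
Unchanged (no nullable symbols): S -> j; L -> SSY; L -> jh; Y -> hd; Y -> hj; Z -> YY; Z -> hh.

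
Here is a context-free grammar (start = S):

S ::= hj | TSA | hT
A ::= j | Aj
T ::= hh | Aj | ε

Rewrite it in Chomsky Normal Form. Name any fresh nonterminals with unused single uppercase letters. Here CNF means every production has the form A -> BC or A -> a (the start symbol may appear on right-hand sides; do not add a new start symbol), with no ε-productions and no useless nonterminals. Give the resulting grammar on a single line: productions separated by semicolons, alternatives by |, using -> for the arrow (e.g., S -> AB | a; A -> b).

Nullable: {T}; after ε-elimination: S -> h | SA | hT | hj | TSA; A -> j | Aj; T -> Aj | hh.
No unit productions to eliminate.
TERM: introduce C -> h, B -> j and substitute in every rule of length ≥2.
BIN: S -> TSA becomes S -> TD, D -> SA.

S -> h | CB | CT | SA | TD; A -> j | AB; B -> j; C -> h; D -> SA; T -> AB | CC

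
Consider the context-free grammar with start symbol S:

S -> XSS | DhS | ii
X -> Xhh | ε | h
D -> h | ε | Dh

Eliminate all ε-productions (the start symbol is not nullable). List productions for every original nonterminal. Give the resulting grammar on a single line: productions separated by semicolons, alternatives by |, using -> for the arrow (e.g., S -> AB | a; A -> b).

Nullable set: {D, X}.
S -> DhS: D nullable, giving DhS | hS.
S -> XSS: X nullable, giving SS | XSS.
Drop D -> ε.
D -> Dh: D nullable, giving Dh | h.
Drop X -> ε.
X -> Xhh: X nullable, giving Xhh | hh.
Unchanged (no nullable symbols): S -> ii; D -> h; X -> h.

S -> SS | hS | ii | DhS | XSS; D -> h | Dh; X -> h | hh | Xhh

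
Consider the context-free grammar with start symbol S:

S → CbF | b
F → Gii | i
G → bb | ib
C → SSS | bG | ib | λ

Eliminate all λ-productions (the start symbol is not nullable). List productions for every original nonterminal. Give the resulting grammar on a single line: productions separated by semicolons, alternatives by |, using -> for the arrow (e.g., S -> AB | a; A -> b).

Nullable set: {C}.
S -> CbF: C nullable, giving CbF | bF.
Drop C -> λ.
Unchanged (no nullable symbols): S -> b; C -> SSS; C -> bG; C -> ib; F -> Gii; F -> i; G -> bb; G -> ib.

S -> b | bF | CbF; C -> bG | ib | SSS; F -> i | Gii; G -> bb | ib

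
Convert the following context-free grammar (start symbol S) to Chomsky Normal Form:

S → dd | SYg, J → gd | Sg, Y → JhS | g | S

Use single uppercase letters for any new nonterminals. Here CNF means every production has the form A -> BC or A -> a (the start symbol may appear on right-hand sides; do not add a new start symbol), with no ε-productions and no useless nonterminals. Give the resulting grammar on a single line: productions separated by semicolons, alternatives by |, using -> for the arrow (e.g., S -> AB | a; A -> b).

No ε-productions.
After unit-elimination: S -> dd | SYg; J -> Sg | gd; Y -> g | dd | JhS | SYg.
TERM: introduce B -> d, A -> g, C -> h and substitute in every rule of length ≥2.
BIN: S -> SYA becomes S -> SD, D -> YA; Y -> JCS becomes Y -> JE, E -> CS; Y -> SYA becomes Y -> SF, F -> YA.

S -> BB | SD; A -> g; B -> d; C -> h; D -> YA; E -> CS; F -> YA; J -> AB | SA; Y -> g | BB | JE | SF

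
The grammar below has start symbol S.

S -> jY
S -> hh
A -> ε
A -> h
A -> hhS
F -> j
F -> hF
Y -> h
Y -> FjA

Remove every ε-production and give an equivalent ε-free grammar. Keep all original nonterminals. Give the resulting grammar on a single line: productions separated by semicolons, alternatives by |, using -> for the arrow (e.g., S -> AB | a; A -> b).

S -> hh | jY; A -> h | hhS; F -> j | hF; Y -> h | Fj | FjA

Nullable set: {A}.
Drop A -> ε.
Y -> FjA: A nullable, giving Fj | FjA.
Unchanged (no nullable symbols): S -> hh; S -> jY; A -> h; A -> hhS; F -> hF; F -> j; Y -> h.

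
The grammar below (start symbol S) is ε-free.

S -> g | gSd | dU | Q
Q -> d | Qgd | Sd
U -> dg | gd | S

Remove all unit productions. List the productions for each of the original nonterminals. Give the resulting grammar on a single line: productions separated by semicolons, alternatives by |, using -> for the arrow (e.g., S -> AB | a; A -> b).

Unit productions: S->Q, U->S.
Unit pairs (A ⇒* B via units): (S,Q), (U,Q), (U,S).
S: inherits non-unit rules of {Q, S} → Qgd | Sd | d | dU | g | gSd.
Q: inherits non-unit rules of {Q} → Qgd | Sd | d.
U: inherits non-unit rules of {Q, S, U} → Qgd | Sd | d | dU | dg | g | gSd | gd.

S -> d | g | Sd | dU | Qgd | gSd; Q -> d | Sd | Qgd; U -> d | g | Sd | dU | dg | gd | Qgd | gSd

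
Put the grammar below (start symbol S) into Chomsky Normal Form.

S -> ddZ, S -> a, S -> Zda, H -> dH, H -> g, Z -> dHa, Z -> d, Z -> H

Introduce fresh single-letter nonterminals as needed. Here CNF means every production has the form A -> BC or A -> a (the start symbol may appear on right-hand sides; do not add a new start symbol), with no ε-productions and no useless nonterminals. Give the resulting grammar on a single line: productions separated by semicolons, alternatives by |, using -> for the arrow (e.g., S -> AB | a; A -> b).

No ε-productions.
After unit-elimination: S -> a | Zda | ddZ; H -> g | dH; Z -> d | g | dH | dHa.
TERM: introduce B -> a, A -> d and substitute in every rule of length ≥2.
BIN: S -> AAZ becomes S -> AC, C -> AZ; S -> ZAB becomes S -> ZD, D -> AB; Z -> AHB becomes Z -> AE, E -> HB.

S -> a | AC | ZD; A -> d; B -> a; C -> AZ; D -> AB; E -> HB; H -> g | AH; Z -> d | g | AE | AH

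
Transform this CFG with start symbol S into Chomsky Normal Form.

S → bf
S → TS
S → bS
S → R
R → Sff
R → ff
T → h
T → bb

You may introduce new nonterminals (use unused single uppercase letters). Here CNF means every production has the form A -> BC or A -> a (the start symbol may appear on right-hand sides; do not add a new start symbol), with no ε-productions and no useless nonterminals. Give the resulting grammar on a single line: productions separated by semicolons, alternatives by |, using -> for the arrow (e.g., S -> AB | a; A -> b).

No ε-productions.
After unit-elimination: S -> TS | bS | bf | ff | Sff; R -> ff | Sff; T -> h | bb.
TERM: introduce B -> b, A -> f and substitute in every rule of length ≥2.
BIN: R -> SAA becomes R -> SC, C -> AA; S -> SAA becomes S -> SD, D -> AA.
Drop unreachable/unproductive: R.

S -> AA | BA | BS | SD | TS; A -> f; B -> b; D -> AA; T -> h | BB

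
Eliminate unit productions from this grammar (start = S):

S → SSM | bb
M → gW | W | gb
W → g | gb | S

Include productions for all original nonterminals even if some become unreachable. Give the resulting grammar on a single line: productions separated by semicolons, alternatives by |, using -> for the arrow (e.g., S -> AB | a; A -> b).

Unit productions: M->W, W->S.
Unit pairs (A ⇒* B via units): (M,S), (M,W), (W,S).
S: inherits non-unit rules of {S} → SSM | bb.
M: inherits non-unit rules of {M, S, W} → SSM | bb | g | gW | gb.
W: inherits non-unit rules of {S, W} → SSM | bb | g | gb.

S -> bb | SSM; M -> g | bb | gW | gb | SSM; W -> g | bb | gb | SSM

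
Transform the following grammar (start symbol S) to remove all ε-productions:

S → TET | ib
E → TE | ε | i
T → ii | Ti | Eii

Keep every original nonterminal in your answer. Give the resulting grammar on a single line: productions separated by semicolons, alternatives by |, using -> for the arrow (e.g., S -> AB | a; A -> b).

S -> TT | ib | TET; E -> T | i | TE; T -> Ti | ii | Eii

Nullable set: {E}.
S -> TET: E nullable, giving TET | TT.
Drop E -> ε.
E -> TE: E nullable, giving T | TE.
T -> Eii: E nullable, giving Eii | ii.
Unchanged (no nullable symbols): S -> ib; E -> i; T -> Ti; T -> ii.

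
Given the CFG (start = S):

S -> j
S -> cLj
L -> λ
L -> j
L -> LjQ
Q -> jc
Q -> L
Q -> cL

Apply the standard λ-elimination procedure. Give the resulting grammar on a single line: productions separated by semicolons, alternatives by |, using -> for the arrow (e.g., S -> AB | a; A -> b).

Nullable set: {L, Q}.
S -> cLj: L nullable, giving cLj | cj.
Drop L -> λ.
L -> LjQ: L, Q nullable, giving Lj | LjQ | j | jQ.
Q -> L: L nullable, giving L.
Q -> cL: L nullable, giving c | cL.
Unchanged (no nullable symbols): S -> j; L -> j; Q -> jc.

S -> j | cj | cLj; L -> j | Lj | jQ | LjQ; Q -> L | c | cL | jc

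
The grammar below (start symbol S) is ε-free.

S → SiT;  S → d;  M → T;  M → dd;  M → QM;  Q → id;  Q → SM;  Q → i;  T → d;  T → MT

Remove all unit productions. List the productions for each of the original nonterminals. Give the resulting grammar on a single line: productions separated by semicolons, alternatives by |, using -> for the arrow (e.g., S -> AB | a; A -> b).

Unit productions: M->T.
Unit pairs (A ⇒* B via units): (M,T).
S: inherits non-unit rules of {S} → SiT | d.
M: inherits non-unit rules of {M, T} → MT | QM | d | dd.
Q: inherits non-unit rules of {Q} → SM | i | id.
T: inherits non-unit rules of {T} → MT | d.

S -> d | SiT; M -> d | MT | QM | dd; Q -> i | SM | id; T -> d | MT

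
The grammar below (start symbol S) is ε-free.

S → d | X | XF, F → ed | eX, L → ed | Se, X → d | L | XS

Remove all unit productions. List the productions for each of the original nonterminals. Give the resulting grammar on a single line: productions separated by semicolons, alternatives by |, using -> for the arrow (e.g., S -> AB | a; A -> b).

S -> d | Se | XF | XS | ed; F -> eX | ed; L -> Se | ed; X -> d | Se | XS | ed

Unit productions: S->X, X->L.
Unit pairs (A ⇒* B via units): (S,L), (S,X), (X,L).
S: inherits non-unit rules of {L, S, X} → Se | XF | XS | d | ed.
F: inherits non-unit rules of {F} → eX | ed.
L: inherits non-unit rules of {L} → Se | ed.
X: inherits non-unit rules of {L, X} → Se | XS | d | ed.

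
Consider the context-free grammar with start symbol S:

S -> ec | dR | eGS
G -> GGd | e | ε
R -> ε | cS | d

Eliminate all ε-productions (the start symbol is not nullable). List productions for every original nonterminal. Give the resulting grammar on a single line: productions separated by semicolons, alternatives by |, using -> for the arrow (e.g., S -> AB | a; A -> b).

S -> d | dR | eS | ec | eGS; G -> d | e | Gd | GGd; R -> d | cS

Nullable set: {G, R}.
S -> dR: R nullable, giving d | dR.
S -> eGS: G nullable, giving eGS | eS.
Drop G -> ε.
G -> GGd: G, G nullable, giving GGd | Gd | d.
Drop R -> ε.
Unchanged (no nullable symbols): S -> ec; G -> e; R -> cS; R -> d.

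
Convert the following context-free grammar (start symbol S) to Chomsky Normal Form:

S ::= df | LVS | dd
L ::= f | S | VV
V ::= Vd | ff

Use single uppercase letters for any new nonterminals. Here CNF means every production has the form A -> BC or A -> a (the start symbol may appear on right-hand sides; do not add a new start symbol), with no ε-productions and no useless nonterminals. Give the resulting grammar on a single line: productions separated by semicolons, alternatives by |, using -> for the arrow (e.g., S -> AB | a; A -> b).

S -> AA | AB | LD; A -> d; B -> f; C -> VS; D -> VS; L -> f | AA | AB | LC | VV; V -> BB | VA

No ε-productions.
After unit-elimination: S -> dd | df | LVS; L -> f | VV | dd | df | LVS; V -> Vd | ff.
TERM: introduce A -> d, B -> f and substitute in every rule of length ≥2.
BIN: L -> LVS becomes L -> LC, C -> VS; S -> LVS becomes S -> LD, D -> VS.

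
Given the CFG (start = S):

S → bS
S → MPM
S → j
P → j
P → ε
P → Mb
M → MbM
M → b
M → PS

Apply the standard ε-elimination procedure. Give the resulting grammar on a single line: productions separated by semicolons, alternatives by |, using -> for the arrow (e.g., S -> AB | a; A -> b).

Nullable set: {P}.
S -> MPM: P nullable, giving MM | MPM.
M -> PS: P nullable, giving PS | S.
Drop P -> ε.
Unchanged (no nullable symbols): S -> bS; S -> j; M -> MbM; M -> b; P -> Mb; P -> j.

S -> j | MM | bS | MPM; M -> S | b | PS | MbM; P -> j | Mb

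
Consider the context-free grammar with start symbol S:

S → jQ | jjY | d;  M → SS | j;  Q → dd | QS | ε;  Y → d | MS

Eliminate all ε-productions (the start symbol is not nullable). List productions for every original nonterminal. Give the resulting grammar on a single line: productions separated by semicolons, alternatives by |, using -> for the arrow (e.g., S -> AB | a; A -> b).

Nullable set: {Q}.
S -> jQ: Q nullable, giving j | jQ.
Drop Q -> ε.
Q -> QS: Q nullable, giving QS | S.
Unchanged (no nullable symbols): S -> d; S -> jjY; M -> SS; M -> j; Q -> dd; Y -> MS; Y -> d.

S -> d | j | jQ | jjY; M -> j | SS; Q -> S | QS | dd; Y -> d | MS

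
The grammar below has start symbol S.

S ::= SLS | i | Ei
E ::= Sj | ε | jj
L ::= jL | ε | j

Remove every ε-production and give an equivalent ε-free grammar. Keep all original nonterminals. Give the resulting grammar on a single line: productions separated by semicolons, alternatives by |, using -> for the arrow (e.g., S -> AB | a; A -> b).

Nullable set: {E, L}.
S -> Ei: E nullable, giving Ei | i.
S -> SLS: L nullable, giving SLS | SS.
Drop E -> ε.
Drop L -> ε.
L -> jL: L nullable, giving j | jL.
Unchanged (no nullable symbols): S -> i; E -> Sj; E -> jj; L -> j.

S -> i | Ei | SS | SLS; E -> Sj | jj; L -> j | jL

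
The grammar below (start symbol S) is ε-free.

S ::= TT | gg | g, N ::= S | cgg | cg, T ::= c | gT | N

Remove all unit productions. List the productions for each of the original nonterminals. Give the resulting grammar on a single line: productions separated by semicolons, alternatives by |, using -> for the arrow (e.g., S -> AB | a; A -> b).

Unit productions: N->S, T->N.
Unit pairs (A ⇒* B via units): (N,S), (T,N), (T,S).
S: inherits non-unit rules of {S} → TT | g | gg.
N: inherits non-unit rules of {N, S} → TT | cg | cgg | g | gg.
T: inherits non-unit rules of {N, S, T} → TT | c | cg | cgg | g | gT | gg.

S -> g | TT | gg; N -> g | TT | cg | gg | cgg; T -> c | g | TT | cg | gT | gg | cgg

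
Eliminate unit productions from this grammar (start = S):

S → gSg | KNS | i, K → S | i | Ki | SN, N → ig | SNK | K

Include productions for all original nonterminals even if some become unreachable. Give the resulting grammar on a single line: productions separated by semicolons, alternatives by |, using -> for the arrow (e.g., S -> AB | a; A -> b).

S -> i | KNS | gSg; K -> i | Ki | SN | KNS | gSg; N -> i | Ki | SN | ig | KNS | SNK | gSg

Unit productions: K->S, N->K.
Unit pairs (A ⇒* B via units): (K,S), (N,K), (N,S).
S: inherits non-unit rules of {S} → KNS | gSg | i.
K: inherits non-unit rules of {K, S} → KNS | Ki | SN | gSg | i.
N: inherits non-unit rules of {K, N, S} → KNS | Ki | SN | SNK | gSg | i | ig.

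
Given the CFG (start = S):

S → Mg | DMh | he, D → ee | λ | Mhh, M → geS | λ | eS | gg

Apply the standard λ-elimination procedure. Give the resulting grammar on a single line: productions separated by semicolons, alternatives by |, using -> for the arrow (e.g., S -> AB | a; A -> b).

Nullable set: {D, M}.
S -> DMh: D, M nullable, giving DMh | Dh | Mh | h.
S -> Mg: M nullable, giving Mg | g.
Drop D -> λ.
D -> Mhh: M nullable, giving Mhh | hh.
Drop M -> λ.
Unchanged (no nullable symbols): S -> he; D -> ee; M -> eS; M -> geS; M -> gg.

S -> g | h | Dh | Mg | Mh | he | DMh; D -> ee | hh | Mhh; M -> eS | gg | geS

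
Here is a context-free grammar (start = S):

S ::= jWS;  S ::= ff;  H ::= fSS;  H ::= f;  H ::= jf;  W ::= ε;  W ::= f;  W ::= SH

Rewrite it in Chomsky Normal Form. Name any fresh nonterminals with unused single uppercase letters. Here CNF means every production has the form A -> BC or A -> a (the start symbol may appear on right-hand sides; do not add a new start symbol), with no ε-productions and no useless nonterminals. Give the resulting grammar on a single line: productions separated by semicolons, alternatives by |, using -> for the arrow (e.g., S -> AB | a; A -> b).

Nullable: {W}; after ε-elimination: S -> ff | jS | jWS; H -> f | jf | fSS; W -> f | SH.
No unit productions to eliminate.
TERM: introduce A -> f, B -> j and substitute in every rule of length ≥2.
BIN: H -> ASS becomes H -> AC, C -> SS; S -> BWS becomes S -> BD, D -> WS.

S -> AA | BD | BS; A -> f; B -> j; C -> SS; D -> WS; H -> f | AC | BA; W -> f | SH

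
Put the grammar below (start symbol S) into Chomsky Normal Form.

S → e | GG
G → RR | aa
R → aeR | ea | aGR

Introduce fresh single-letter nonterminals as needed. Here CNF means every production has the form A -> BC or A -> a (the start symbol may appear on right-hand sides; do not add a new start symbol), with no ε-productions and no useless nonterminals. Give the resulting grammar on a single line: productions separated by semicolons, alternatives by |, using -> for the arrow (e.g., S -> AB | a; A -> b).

S -> e | GG; A -> a; B -> e; C -> BR; D -> GR; G -> AA | RR; R -> AC | AD | BA

No ε-productions.
No unit productions to eliminate.
TERM: introduce A -> a, B -> e and substitute in every rule of length ≥2.
BIN: R -> ABR becomes R -> AC, C -> BR; R -> AGR becomes R -> AD, D -> GR.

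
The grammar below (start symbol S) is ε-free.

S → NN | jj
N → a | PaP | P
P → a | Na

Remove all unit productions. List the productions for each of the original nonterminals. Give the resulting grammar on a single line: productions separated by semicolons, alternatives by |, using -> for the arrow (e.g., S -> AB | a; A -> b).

Unit productions: N->P.
Unit pairs (A ⇒* B via units): (N,P).
S: inherits non-unit rules of {S} → NN | jj.
N: inherits non-unit rules of {N, P} → Na | PaP | a.
P: inherits non-unit rules of {P} → Na | a.

S -> NN | jj; N -> a | Na | PaP; P -> a | Na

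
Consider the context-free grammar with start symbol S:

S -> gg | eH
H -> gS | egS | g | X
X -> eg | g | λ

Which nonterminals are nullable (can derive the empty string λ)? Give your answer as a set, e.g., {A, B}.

Directly nullable (have an ε-rule): {X}.
H is nullable via H -> X (every symbol on the right is already known nullable).
Not nullable: S — each has a terminal in every rule's right-hand side or depends on a non-nullable symbol.

{H, X}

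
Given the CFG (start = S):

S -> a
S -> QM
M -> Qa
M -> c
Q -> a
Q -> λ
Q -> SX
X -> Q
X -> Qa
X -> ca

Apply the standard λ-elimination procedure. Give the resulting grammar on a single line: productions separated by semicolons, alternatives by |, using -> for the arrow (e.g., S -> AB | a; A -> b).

S -> M | a | QM; M -> a | c | Qa; Q -> S | a | SX; X -> Q | a | Qa | ca

Nullable set: {Q, X}.
S -> QM: Q nullable, giving M | QM.
M -> Qa: Q nullable, giving Qa | a.
Drop Q -> λ.
Q -> SX: X nullable, giving S | SX.
X -> Q: Q nullable, giving Q.
X -> Qa: Q nullable, giving Qa | a.
Unchanged (no nullable symbols): S -> a; M -> c; Q -> a; X -> ca.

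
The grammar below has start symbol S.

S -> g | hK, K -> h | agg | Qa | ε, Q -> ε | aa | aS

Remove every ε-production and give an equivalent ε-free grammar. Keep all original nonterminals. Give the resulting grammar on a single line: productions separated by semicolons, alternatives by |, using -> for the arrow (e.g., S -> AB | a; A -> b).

Nullable set: {K, Q}.
S -> hK: K nullable, giving h | hK.
Drop K -> ε.
K -> Qa: Q nullable, giving Qa | a.
Drop Q -> ε.
Unchanged (no nullable symbols): S -> g; K -> agg; K -> h; Q -> aS; Q -> aa.

S -> g | h | hK; K -> a | h | Qa | agg; Q -> aS | aa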